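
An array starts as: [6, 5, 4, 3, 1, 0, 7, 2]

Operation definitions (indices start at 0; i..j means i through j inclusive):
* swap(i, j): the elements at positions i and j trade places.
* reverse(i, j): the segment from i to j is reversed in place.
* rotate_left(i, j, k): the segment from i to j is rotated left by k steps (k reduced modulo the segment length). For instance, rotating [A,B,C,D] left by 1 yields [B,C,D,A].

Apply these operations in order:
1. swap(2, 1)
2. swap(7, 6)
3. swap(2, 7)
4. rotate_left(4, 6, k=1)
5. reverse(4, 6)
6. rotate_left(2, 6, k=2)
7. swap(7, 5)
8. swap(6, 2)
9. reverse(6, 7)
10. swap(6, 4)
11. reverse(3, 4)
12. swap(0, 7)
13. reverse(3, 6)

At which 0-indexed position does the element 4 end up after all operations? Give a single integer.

After 1 (swap(2, 1)): [6, 4, 5, 3, 1, 0, 7, 2]
After 2 (swap(7, 6)): [6, 4, 5, 3, 1, 0, 2, 7]
After 3 (swap(2, 7)): [6, 4, 7, 3, 1, 0, 2, 5]
After 4 (rotate_left(4, 6, k=1)): [6, 4, 7, 3, 0, 2, 1, 5]
After 5 (reverse(4, 6)): [6, 4, 7, 3, 1, 2, 0, 5]
After 6 (rotate_left(2, 6, k=2)): [6, 4, 1, 2, 0, 7, 3, 5]
After 7 (swap(7, 5)): [6, 4, 1, 2, 0, 5, 3, 7]
After 8 (swap(6, 2)): [6, 4, 3, 2, 0, 5, 1, 7]
After 9 (reverse(6, 7)): [6, 4, 3, 2, 0, 5, 7, 1]
After 10 (swap(6, 4)): [6, 4, 3, 2, 7, 5, 0, 1]
After 11 (reverse(3, 4)): [6, 4, 3, 7, 2, 5, 0, 1]
After 12 (swap(0, 7)): [1, 4, 3, 7, 2, 5, 0, 6]
After 13 (reverse(3, 6)): [1, 4, 3, 0, 5, 2, 7, 6]

Answer: 1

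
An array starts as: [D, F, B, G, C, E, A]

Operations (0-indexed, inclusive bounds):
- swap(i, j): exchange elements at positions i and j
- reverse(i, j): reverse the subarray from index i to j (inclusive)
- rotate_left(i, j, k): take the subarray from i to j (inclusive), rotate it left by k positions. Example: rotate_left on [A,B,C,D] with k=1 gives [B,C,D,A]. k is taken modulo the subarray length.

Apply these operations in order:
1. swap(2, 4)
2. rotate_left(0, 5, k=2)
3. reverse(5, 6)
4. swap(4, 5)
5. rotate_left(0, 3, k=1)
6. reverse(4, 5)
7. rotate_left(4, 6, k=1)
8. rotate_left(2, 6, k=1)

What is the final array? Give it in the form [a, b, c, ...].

Answer: [G, B, C, A, F, D, E]

Derivation:
After 1 (swap(2, 4)): [D, F, C, G, B, E, A]
After 2 (rotate_left(0, 5, k=2)): [C, G, B, E, D, F, A]
After 3 (reverse(5, 6)): [C, G, B, E, D, A, F]
After 4 (swap(4, 5)): [C, G, B, E, A, D, F]
After 5 (rotate_left(0, 3, k=1)): [G, B, E, C, A, D, F]
After 6 (reverse(4, 5)): [G, B, E, C, D, A, F]
After 7 (rotate_left(4, 6, k=1)): [G, B, E, C, A, F, D]
After 8 (rotate_left(2, 6, k=1)): [G, B, C, A, F, D, E]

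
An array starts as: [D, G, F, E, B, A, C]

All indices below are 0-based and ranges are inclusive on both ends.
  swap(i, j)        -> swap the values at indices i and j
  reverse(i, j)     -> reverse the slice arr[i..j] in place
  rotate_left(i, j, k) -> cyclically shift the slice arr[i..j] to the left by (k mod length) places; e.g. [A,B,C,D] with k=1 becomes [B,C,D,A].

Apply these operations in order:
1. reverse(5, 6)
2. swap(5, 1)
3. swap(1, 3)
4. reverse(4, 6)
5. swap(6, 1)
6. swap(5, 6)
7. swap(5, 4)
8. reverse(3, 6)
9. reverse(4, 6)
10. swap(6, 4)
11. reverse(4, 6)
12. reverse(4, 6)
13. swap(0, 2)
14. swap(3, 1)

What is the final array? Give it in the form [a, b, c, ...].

After 1 (reverse(5, 6)): [D, G, F, E, B, C, A]
After 2 (swap(5, 1)): [D, C, F, E, B, G, A]
After 3 (swap(1, 3)): [D, E, F, C, B, G, A]
After 4 (reverse(4, 6)): [D, E, F, C, A, G, B]
After 5 (swap(6, 1)): [D, B, F, C, A, G, E]
After 6 (swap(5, 6)): [D, B, F, C, A, E, G]
After 7 (swap(5, 4)): [D, B, F, C, E, A, G]
After 8 (reverse(3, 6)): [D, B, F, G, A, E, C]
After 9 (reverse(4, 6)): [D, B, F, G, C, E, A]
After 10 (swap(6, 4)): [D, B, F, G, A, E, C]
After 11 (reverse(4, 6)): [D, B, F, G, C, E, A]
After 12 (reverse(4, 6)): [D, B, F, G, A, E, C]
After 13 (swap(0, 2)): [F, B, D, G, A, E, C]
After 14 (swap(3, 1)): [F, G, D, B, A, E, C]

Answer: [F, G, D, B, A, E, C]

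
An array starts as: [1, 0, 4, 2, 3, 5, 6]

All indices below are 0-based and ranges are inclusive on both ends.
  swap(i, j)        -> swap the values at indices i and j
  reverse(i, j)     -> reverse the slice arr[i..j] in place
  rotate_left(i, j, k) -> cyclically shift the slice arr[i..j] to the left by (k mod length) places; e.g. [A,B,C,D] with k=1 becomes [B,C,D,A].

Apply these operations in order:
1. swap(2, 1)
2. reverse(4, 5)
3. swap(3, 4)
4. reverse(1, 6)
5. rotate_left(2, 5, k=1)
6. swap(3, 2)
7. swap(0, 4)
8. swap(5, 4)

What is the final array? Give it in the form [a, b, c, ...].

Answer: [0, 6, 5, 2, 3, 1, 4]

Derivation:
After 1 (swap(2, 1)): [1, 4, 0, 2, 3, 5, 6]
After 2 (reverse(4, 5)): [1, 4, 0, 2, 5, 3, 6]
After 3 (swap(3, 4)): [1, 4, 0, 5, 2, 3, 6]
After 4 (reverse(1, 6)): [1, 6, 3, 2, 5, 0, 4]
After 5 (rotate_left(2, 5, k=1)): [1, 6, 2, 5, 0, 3, 4]
After 6 (swap(3, 2)): [1, 6, 5, 2, 0, 3, 4]
After 7 (swap(0, 4)): [0, 6, 5, 2, 1, 3, 4]
After 8 (swap(5, 4)): [0, 6, 5, 2, 3, 1, 4]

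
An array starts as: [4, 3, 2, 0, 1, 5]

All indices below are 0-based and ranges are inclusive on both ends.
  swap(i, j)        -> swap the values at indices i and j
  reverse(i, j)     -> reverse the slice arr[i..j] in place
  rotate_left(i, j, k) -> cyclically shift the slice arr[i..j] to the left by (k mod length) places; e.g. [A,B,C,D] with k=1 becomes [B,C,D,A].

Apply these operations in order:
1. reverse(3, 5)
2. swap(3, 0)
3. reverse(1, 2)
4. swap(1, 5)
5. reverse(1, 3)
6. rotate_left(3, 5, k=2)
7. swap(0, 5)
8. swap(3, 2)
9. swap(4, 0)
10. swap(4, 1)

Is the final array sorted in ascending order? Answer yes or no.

Answer: yes

Derivation:
After 1 (reverse(3, 5)): [4, 3, 2, 5, 1, 0]
After 2 (swap(3, 0)): [5, 3, 2, 4, 1, 0]
After 3 (reverse(1, 2)): [5, 2, 3, 4, 1, 0]
After 4 (swap(1, 5)): [5, 0, 3, 4, 1, 2]
After 5 (reverse(1, 3)): [5, 4, 3, 0, 1, 2]
After 6 (rotate_left(3, 5, k=2)): [5, 4, 3, 2, 0, 1]
After 7 (swap(0, 5)): [1, 4, 3, 2, 0, 5]
After 8 (swap(3, 2)): [1, 4, 2, 3, 0, 5]
After 9 (swap(4, 0)): [0, 4, 2, 3, 1, 5]
After 10 (swap(4, 1)): [0, 1, 2, 3, 4, 5]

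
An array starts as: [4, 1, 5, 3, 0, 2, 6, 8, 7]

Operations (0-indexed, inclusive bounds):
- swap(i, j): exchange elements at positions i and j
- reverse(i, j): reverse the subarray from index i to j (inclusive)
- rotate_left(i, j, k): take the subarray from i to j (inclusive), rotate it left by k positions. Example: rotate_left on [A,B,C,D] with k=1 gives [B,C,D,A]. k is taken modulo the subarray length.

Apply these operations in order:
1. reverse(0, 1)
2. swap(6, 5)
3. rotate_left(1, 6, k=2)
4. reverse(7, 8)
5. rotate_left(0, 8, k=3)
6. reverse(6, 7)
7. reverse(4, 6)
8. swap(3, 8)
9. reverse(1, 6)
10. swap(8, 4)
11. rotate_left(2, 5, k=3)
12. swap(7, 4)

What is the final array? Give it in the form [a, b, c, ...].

Answer: [6, 7, 4, 8, 1, 5, 2, 3, 0]

Derivation:
After 1 (reverse(0, 1)): [1, 4, 5, 3, 0, 2, 6, 8, 7]
After 2 (swap(6, 5)): [1, 4, 5, 3, 0, 6, 2, 8, 7]
After 3 (rotate_left(1, 6, k=2)): [1, 3, 0, 6, 2, 4, 5, 8, 7]
After 4 (reverse(7, 8)): [1, 3, 0, 6, 2, 4, 5, 7, 8]
After 5 (rotate_left(0, 8, k=3)): [6, 2, 4, 5, 7, 8, 1, 3, 0]
After 6 (reverse(6, 7)): [6, 2, 4, 5, 7, 8, 3, 1, 0]
After 7 (reverse(4, 6)): [6, 2, 4, 5, 3, 8, 7, 1, 0]
After 8 (swap(3, 8)): [6, 2, 4, 0, 3, 8, 7, 1, 5]
After 9 (reverse(1, 6)): [6, 7, 8, 3, 0, 4, 2, 1, 5]
After 10 (swap(8, 4)): [6, 7, 8, 3, 5, 4, 2, 1, 0]
After 11 (rotate_left(2, 5, k=3)): [6, 7, 4, 8, 3, 5, 2, 1, 0]
After 12 (swap(7, 4)): [6, 7, 4, 8, 1, 5, 2, 3, 0]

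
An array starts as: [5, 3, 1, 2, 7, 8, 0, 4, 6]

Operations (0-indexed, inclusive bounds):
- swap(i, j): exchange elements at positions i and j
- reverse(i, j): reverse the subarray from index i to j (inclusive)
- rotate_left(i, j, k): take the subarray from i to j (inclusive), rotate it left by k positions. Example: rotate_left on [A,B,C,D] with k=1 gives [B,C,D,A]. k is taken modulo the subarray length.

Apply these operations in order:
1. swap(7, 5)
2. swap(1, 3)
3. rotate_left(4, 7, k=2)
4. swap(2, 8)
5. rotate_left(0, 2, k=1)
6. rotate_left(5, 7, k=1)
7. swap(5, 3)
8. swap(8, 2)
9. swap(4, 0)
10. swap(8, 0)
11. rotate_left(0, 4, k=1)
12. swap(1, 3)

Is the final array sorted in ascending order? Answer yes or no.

After 1 (swap(7, 5)): [5, 3, 1, 2, 7, 4, 0, 8, 6]
After 2 (swap(1, 3)): [5, 2, 1, 3, 7, 4, 0, 8, 6]
After 3 (rotate_left(4, 7, k=2)): [5, 2, 1, 3, 0, 8, 7, 4, 6]
After 4 (swap(2, 8)): [5, 2, 6, 3, 0, 8, 7, 4, 1]
After 5 (rotate_left(0, 2, k=1)): [2, 6, 5, 3, 0, 8, 7, 4, 1]
After 6 (rotate_left(5, 7, k=1)): [2, 6, 5, 3, 0, 7, 4, 8, 1]
After 7 (swap(5, 3)): [2, 6, 5, 7, 0, 3, 4, 8, 1]
After 8 (swap(8, 2)): [2, 6, 1, 7, 0, 3, 4, 8, 5]
After 9 (swap(4, 0)): [0, 6, 1, 7, 2, 3, 4, 8, 5]
After 10 (swap(8, 0)): [5, 6, 1, 7, 2, 3, 4, 8, 0]
After 11 (rotate_left(0, 4, k=1)): [6, 1, 7, 2, 5, 3, 4, 8, 0]
After 12 (swap(1, 3)): [6, 2, 7, 1, 5, 3, 4, 8, 0]

Answer: no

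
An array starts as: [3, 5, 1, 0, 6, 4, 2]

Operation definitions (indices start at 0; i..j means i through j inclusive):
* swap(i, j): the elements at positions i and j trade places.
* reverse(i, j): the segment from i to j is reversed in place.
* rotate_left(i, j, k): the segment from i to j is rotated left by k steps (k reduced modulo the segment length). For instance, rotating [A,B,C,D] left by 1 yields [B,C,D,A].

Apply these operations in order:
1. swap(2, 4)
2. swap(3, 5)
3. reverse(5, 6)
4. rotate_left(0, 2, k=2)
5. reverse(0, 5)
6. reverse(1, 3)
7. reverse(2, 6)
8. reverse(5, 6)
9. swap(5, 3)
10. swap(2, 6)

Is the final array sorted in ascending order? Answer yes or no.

After 1 (swap(2, 4)): [3, 5, 6, 0, 1, 4, 2]
After 2 (swap(3, 5)): [3, 5, 6, 4, 1, 0, 2]
After 3 (reverse(5, 6)): [3, 5, 6, 4, 1, 2, 0]
After 4 (rotate_left(0, 2, k=2)): [6, 3, 5, 4, 1, 2, 0]
After 5 (reverse(0, 5)): [2, 1, 4, 5, 3, 6, 0]
After 6 (reverse(1, 3)): [2, 5, 4, 1, 3, 6, 0]
After 7 (reverse(2, 6)): [2, 5, 0, 6, 3, 1, 4]
After 8 (reverse(5, 6)): [2, 5, 0, 6, 3, 4, 1]
After 9 (swap(5, 3)): [2, 5, 0, 4, 3, 6, 1]
After 10 (swap(2, 6)): [2, 5, 1, 4, 3, 6, 0]

Answer: no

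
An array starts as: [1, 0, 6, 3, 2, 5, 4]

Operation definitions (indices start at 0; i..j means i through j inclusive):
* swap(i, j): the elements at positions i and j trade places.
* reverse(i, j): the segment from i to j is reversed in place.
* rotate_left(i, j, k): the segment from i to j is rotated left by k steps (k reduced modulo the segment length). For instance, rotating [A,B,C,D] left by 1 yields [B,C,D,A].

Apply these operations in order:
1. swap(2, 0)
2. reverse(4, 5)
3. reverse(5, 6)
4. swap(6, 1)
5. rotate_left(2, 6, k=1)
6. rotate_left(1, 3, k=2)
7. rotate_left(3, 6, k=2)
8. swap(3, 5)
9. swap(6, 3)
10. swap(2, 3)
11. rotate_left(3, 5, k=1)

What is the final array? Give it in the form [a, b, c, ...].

After 1 (swap(2, 0)): [6, 0, 1, 3, 2, 5, 4]
After 2 (reverse(4, 5)): [6, 0, 1, 3, 5, 2, 4]
After 3 (reverse(5, 6)): [6, 0, 1, 3, 5, 4, 2]
After 4 (swap(6, 1)): [6, 2, 1, 3, 5, 4, 0]
After 5 (rotate_left(2, 6, k=1)): [6, 2, 3, 5, 4, 0, 1]
After 6 (rotate_left(1, 3, k=2)): [6, 5, 2, 3, 4, 0, 1]
After 7 (rotate_left(3, 6, k=2)): [6, 5, 2, 0, 1, 3, 4]
After 8 (swap(3, 5)): [6, 5, 2, 3, 1, 0, 4]
After 9 (swap(6, 3)): [6, 5, 2, 4, 1, 0, 3]
After 10 (swap(2, 3)): [6, 5, 4, 2, 1, 0, 3]
After 11 (rotate_left(3, 5, k=1)): [6, 5, 4, 1, 0, 2, 3]

Answer: [6, 5, 4, 1, 0, 2, 3]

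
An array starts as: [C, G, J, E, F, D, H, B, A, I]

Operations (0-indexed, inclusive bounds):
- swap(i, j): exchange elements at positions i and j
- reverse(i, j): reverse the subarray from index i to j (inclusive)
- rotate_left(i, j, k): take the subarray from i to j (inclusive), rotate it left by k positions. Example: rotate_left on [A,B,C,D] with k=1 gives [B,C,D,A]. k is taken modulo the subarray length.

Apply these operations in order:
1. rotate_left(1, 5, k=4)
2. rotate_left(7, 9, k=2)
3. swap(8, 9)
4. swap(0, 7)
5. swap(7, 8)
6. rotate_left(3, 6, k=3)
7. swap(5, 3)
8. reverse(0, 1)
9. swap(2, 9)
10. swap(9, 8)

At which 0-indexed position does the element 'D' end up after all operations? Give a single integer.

Answer: 0

Derivation:
After 1 (rotate_left(1, 5, k=4)): [C, D, G, J, E, F, H, B, A, I]
After 2 (rotate_left(7, 9, k=2)): [C, D, G, J, E, F, H, I, B, A]
After 3 (swap(8, 9)): [C, D, G, J, E, F, H, I, A, B]
After 4 (swap(0, 7)): [I, D, G, J, E, F, H, C, A, B]
After 5 (swap(7, 8)): [I, D, G, J, E, F, H, A, C, B]
After 6 (rotate_left(3, 6, k=3)): [I, D, G, H, J, E, F, A, C, B]
After 7 (swap(5, 3)): [I, D, G, E, J, H, F, A, C, B]
After 8 (reverse(0, 1)): [D, I, G, E, J, H, F, A, C, B]
After 9 (swap(2, 9)): [D, I, B, E, J, H, F, A, C, G]
After 10 (swap(9, 8)): [D, I, B, E, J, H, F, A, G, C]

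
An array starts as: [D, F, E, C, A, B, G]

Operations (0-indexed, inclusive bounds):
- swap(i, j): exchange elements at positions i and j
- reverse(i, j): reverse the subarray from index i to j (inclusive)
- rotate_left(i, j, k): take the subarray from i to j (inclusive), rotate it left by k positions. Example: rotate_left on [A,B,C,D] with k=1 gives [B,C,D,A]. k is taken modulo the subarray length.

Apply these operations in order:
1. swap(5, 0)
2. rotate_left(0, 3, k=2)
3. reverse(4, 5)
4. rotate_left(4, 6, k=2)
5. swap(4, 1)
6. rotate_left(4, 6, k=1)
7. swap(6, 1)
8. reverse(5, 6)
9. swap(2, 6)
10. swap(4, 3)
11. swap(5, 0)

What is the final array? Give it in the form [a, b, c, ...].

After 1 (swap(5, 0)): [B, F, E, C, A, D, G]
After 2 (rotate_left(0, 3, k=2)): [E, C, B, F, A, D, G]
After 3 (reverse(4, 5)): [E, C, B, F, D, A, G]
After 4 (rotate_left(4, 6, k=2)): [E, C, B, F, G, D, A]
After 5 (swap(4, 1)): [E, G, B, F, C, D, A]
After 6 (rotate_left(4, 6, k=1)): [E, G, B, F, D, A, C]
After 7 (swap(6, 1)): [E, C, B, F, D, A, G]
After 8 (reverse(5, 6)): [E, C, B, F, D, G, A]
After 9 (swap(2, 6)): [E, C, A, F, D, G, B]
After 10 (swap(4, 3)): [E, C, A, D, F, G, B]
After 11 (swap(5, 0)): [G, C, A, D, F, E, B]

Answer: [G, C, A, D, F, E, B]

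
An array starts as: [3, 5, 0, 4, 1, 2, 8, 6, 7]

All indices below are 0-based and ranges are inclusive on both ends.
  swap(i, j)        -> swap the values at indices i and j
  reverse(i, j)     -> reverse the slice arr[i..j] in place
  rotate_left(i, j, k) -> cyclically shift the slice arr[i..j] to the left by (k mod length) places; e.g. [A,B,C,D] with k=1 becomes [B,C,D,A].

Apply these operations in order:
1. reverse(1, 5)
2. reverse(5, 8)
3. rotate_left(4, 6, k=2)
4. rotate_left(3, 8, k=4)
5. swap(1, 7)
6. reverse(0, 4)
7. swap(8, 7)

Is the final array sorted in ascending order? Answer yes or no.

Answer: no

Derivation:
After 1 (reverse(1, 5)): [3, 2, 1, 4, 0, 5, 8, 6, 7]
After 2 (reverse(5, 8)): [3, 2, 1, 4, 0, 7, 6, 8, 5]
After 3 (rotate_left(4, 6, k=2)): [3, 2, 1, 4, 6, 0, 7, 8, 5]
After 4 (rotate_left(3, 8, k=4)): [3, 2, 1, 8, 5, 4, 6, 0, 7]
After 5 (swap(1, 7)): [3, 0, 1, 8, 5, 4, 6, 2, 7]
After 6 (reverse(0, 4)): [5, 8, 1, 0, 3, 4, 6, 2, 7]
After 7 (swap(8, 7)): [5, 8, 1, 0, 3, 4, 6, 7, 2]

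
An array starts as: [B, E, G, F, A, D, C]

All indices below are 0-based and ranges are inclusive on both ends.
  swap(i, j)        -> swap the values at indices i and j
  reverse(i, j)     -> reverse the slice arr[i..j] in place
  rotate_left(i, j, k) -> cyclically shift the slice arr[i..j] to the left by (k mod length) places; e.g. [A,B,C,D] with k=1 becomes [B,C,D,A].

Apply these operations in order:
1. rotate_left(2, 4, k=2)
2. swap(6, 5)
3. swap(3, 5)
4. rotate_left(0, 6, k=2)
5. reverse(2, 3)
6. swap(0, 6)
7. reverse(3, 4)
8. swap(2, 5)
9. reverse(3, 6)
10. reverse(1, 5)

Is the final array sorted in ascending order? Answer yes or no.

Answer: no

Derivation:
After 1 (rotate_left(2, 4, k=2)): [B, E, A, G, F, D, C]
After 2 (swap(6, 5)): [B, E, A, G, F, C, D]
After 3 (swap(3, 5)): [B, E, A, C, F, G, D]
After 4 (rotate_left(0, 6, k=2)): [A, C, F, G, D, B, E]
After 5 (reverse(2, 3)): [A, C, G, F, D, B, E]
After 6 (swap(0, 6)): [E, C, G, F, D, B, A]
After 7 (reverse(3, 4)): [E, C, G, D, F, B, A]
After 8 (swap(2, 5)): [E, C, B, D, F, G, A]
After 9 (reverse(3, 6)): [E, C, B, A, G, F, D]
After 10 (reverse(1, 5)): [E, F, G, A, B, C, D]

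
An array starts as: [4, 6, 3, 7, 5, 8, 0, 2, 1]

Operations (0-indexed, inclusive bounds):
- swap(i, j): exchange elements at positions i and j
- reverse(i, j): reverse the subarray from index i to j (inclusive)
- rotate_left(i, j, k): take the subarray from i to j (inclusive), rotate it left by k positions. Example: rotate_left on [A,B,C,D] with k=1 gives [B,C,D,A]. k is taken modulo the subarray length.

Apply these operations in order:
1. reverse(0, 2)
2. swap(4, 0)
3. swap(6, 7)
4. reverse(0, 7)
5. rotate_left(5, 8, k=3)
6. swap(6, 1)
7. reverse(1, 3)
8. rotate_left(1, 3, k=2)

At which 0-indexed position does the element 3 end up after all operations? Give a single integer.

After 1 (reverse(0, 2)): [3, 6, 4, 7, 5, 8, 0, 2, 1]
After 2 (swap(4, 0)): [5, 6, 4, 7, 3, 8, 0, 2, 1]
After 3 (swap(6, 7)): [5, 6, 4, 7, 3, 8, 2, 0, 1]
After 4 (reverse(0, 7)): [0, 2, 8, 3, 7, 4, 6, 5, 1]
After 5 (rotate_left(5, 8, k=3)): [0, 2, 8, 3, 7, 1, 4, 6, 5]
After 6 (swap(6, 1)): [0, 4, 8, 3, 7, 1, 2, 6, 5]
After 7 (reverse(1, 3)): [0, 3, 8, 4, 7, 1, 2, 6, 5]
After 8 (rotate_left(1, 3, k=2)): [0, 4, 3, 8, 7, 1, 2, 6, 5]

Answer: 2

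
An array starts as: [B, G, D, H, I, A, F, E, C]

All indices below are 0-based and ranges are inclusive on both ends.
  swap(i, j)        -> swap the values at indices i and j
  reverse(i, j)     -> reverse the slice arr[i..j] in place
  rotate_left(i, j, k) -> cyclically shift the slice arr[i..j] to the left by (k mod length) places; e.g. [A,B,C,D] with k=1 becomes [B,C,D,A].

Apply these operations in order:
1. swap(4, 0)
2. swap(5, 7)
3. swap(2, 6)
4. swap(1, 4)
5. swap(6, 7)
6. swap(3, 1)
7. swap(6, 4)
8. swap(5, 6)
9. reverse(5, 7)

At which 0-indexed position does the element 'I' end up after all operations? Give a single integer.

After 1 (swap(4, 0)): [I, G, D, H, B, A, F, E, C]
After 2 (swap(5, 7)): [I, G, D, H, B, E, F, A, C]
After 3 (swap(2, 6)): [I, G, F, H, B, E, D, A, C]
After 4 (swap(1, 4)): [I, B, F, H, G, E, D, A, C]
After 5 (swap(6, 7)): [I, B, F, H, G, E, A, D, C]
After 6 (swap(3, 1)): [I, H, F, B, G, E, A, D, C]
After 7 (swap(6, 4)): [I, H, F, B, A, E, G, D, C]
After 8 (swap(5, 6)): [I, H, F, B, A, G, E, D, C]
After 9 (reverse(5, 7)): [I, H, F, B, A, D, E, G, C]

Answer: 0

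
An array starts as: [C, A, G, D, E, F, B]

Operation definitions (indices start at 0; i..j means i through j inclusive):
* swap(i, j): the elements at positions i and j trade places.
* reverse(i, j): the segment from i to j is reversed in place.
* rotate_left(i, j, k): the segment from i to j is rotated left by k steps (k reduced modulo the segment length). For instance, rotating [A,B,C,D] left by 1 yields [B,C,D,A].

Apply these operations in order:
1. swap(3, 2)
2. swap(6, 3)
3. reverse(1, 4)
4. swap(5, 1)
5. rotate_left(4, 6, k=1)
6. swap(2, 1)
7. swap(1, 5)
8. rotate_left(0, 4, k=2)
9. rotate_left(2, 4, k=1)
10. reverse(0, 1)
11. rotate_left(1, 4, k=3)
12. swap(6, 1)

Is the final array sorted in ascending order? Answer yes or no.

After 1 (swap(3, 2)): [C, A, D, G, E, F, B]
After 2 (swap(6, 3)): [C, A, D, B, E, F, G]
After 3 (reverse(1, 4)): [C, E, B, D, A, F, G]
After 4 (swap(5, 1)): [C, F, B, D, A, E, G]
After 5 (rotate_left(4, 6, k=1)): [C, F, B, D, E, G, A]
After 6 (swap(2, 1)): [C, B, F, D, E, G, A]
After 7 (swap(1, 5)): [C, G, F, D, E, B, A]
After 8 (rotate_left(0, 4, k=2)): [F, D, E, C, G, B, A]
After 9 (rotate_left(2, 4, k=1)): [F, D, C, G, E, B, A]
After 10 (reverse(0, 1)): [D, F, C, G, E, B, A]
After 11 (rotate_left(1, 4, k=3)): [D, E, F, C, G, B, A]
After 12 (swap(6, 1)): [D, A, F, C, G, B, E]

Answer: no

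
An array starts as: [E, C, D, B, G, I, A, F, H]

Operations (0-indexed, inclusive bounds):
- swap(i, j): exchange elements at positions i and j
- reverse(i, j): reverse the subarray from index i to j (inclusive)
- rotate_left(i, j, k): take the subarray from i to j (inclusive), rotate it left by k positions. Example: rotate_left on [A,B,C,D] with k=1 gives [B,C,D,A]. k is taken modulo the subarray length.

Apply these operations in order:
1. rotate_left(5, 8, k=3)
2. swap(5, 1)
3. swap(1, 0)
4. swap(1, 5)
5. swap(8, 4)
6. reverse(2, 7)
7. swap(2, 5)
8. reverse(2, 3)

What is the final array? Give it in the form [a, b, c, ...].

After 1 (rotate_left(5, 8, k=3)): [E, C, D, B, G, H, I, A, F]
After 2 (swap(5, 1)): [E, H, D, B, G, C, I, A, F]
After 3 (swap(1, 0)): [H, E, D, B, G, C, I, A, F]
After 4 (swap(1, 5)): [H, C, D, B, G, E, I, A, F]
After 5 (swap(8, 4)): [H, C, D, B, F, E, I, A, G]
After 6 (reverse(2, 7)): [H, C, A, I, E, F, B, D, G]
After 7 (swap(2, 5)): [H, C, F, I, E, A, B, D, G]
After 8 (reverse(2, 3)): [H, C, I, F, E, A, B, D, G]

Answer: [H, C, I, F, E, A, B, D, G]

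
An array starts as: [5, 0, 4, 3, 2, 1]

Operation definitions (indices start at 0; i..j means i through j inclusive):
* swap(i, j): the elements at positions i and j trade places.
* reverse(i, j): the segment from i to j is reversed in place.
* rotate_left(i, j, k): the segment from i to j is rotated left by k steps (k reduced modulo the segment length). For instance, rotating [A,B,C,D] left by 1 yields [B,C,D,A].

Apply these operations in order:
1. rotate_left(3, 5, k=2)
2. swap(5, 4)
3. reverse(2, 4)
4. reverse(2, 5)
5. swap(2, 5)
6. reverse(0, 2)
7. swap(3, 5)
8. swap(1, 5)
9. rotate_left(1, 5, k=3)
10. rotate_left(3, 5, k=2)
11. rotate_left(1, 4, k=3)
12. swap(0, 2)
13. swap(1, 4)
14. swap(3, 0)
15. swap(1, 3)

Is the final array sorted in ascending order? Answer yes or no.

Answer: yes

Derivation:
After 1 (rotate_left(3, 5, k=2)): [5, 0, 4, 1, 3, 2]
After 2 (swap(5, 4)): [5, 0, 4, 1, 2, 3]
After 3 (reverse(2, 4)): [5, 0, 2, 1, 4, 3]
After 4 (reverse(2, 5)): [5, 0, 3, 4, 1, 2]
After 5 (swap(2, 5)): [5, 0, 2, 4, 1, 3]
After 6 (reverse(0, 2)): [2, 0, 5, 4, 1, 3]
After 7 (swap(3, 5)): [2, 0, 5, 3, 1, 4]
After 8 (swap(1, 5)): [2, 4, 5, 3, 1, 0]
After 9 (rotate_left(1, 5, k=3)): [2, 1, 0, 4, 5, 3]
After 10 (rotate_left(3, 5, k=2)): [2, 1, 0, 3, 4, 5]
After 11 (rotate_left(1, 4, k=3)): [2, 4, 1, 0, 3, 5]
After 12 (swap(0, 2)): [1, 4, 2, 0, 3, 5]
After 13 (swap(1, 4)): [1, 3, 2, 0, 4, 5]
After 14 (swap(3, 0)): [0, 3, 2, 1, 4, 5]
After 15 (swap(1, 3)): [0, 1, 2, 3, 4, 5]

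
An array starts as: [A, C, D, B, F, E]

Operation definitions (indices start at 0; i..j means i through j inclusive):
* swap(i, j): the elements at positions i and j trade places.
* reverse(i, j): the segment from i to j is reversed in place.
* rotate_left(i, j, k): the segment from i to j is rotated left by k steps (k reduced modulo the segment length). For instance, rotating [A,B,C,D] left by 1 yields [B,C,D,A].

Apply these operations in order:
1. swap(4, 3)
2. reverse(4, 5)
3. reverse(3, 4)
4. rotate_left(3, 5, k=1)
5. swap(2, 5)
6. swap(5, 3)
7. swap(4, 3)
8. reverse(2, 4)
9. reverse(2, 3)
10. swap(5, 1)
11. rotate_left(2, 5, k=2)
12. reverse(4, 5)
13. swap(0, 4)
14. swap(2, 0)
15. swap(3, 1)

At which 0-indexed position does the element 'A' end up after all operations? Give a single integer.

Answer: 4

Derivation:
After 1 (swap(4, 3)): [A, C, D, F, B, E]
After 2 (reverse(4, 5)): [A, C, D, F, E, B]
After 3 (reverse(3, 4)): [A, C, D, E, F, B]
After 4 (rotate_left(3, 5, k=1)): [A, C, D, F, B, E]
After 5 (swap(2, 5)): [A, C, E, F, B, D]
After 6 (swap(5, 3)): [A, C, E, D, B, F]
After 7 (swap(4, 3)): [A, C, E, B, D, F]
After 8 (reverse(2, 4)): [A, C, D, B, E, F]
After 9 (reverse(2, 3)): [A, C, B, D, E, F]
After 10 (swap(5, 1)): [A, F, B, D, E, C]
After 11 (rotate_left(2, 5, k=2)): [A, F, E, C, B, D]
After 12 (reverse(4, 5)): [A, F, E, C, D, B]
After 13 (swap(0, 4)): [D, F, E, C, A, B]
After 14 (swap(2, 0)): [E, F, D, C, A, B]
After 15 (swap(3, 1)): [E, C, D, F, A, B]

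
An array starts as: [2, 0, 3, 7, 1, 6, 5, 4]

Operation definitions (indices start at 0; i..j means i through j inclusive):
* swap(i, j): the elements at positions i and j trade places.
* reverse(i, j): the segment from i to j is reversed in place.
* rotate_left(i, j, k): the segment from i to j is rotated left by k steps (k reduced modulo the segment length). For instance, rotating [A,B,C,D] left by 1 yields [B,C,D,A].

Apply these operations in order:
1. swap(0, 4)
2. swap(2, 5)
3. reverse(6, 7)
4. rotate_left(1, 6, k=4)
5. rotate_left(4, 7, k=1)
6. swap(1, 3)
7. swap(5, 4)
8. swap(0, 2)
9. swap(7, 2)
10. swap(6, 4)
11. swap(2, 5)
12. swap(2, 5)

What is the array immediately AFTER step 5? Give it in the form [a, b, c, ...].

After 1 (swap(0, 4)): [1, 0, 3, 7, 2, 6, 5, 4]
After 2 (swap(2, 5)): [1, 0, 6, 7, 2, 3, 5, 4]
After 3 (reverse(6, 7)): [1, 0, 6, 7, 2, 3, 4, 5]
After 4 (rotate_left(1, 6, k=4)): [1, 3, 4, 0, 6, 7, 2, 5]
After 5 (rotate_left(4, 7, k=1)): [1, 3, 4, 0, 7, 2, 5, 6]

Answer: [1, 3, 4, 0, 7, 2, 5, 6]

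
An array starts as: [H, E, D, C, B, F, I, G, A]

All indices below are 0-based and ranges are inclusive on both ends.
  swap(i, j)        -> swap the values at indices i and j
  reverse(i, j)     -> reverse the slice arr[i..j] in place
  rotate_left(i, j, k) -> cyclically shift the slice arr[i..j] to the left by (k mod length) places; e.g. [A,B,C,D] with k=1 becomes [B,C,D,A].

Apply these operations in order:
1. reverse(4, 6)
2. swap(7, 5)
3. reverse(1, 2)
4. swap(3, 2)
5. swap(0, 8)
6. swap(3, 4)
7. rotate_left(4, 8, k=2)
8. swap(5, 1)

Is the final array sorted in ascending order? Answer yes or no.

After 1 (reverse(4, 6)): [H, E, D, C, I, F, B, G, A]
After 2 (swap(7, 5)): [H, E, D, C, I, G, B, F, A]
After 3 (reverse(1, 2)): [H, D, E, C, I, G, B, F, A]
After 4 (swap(3, 2)): [H, D, C, E, I, G, B, F, A]
After 5 (swap(0, 8)): [A, D, C, E, I, G, B, F, H]
After 6 (swap(3, 4)): [A, D, C, I, E, G, B, F, H]
After 7 (rotate_left(4, 8, k=2)): [A, D, C, I, B, F, H, E, G]
After 8 (swap(5, 1)): [A, F, C, I, B, D, H, E, G]

Answer: no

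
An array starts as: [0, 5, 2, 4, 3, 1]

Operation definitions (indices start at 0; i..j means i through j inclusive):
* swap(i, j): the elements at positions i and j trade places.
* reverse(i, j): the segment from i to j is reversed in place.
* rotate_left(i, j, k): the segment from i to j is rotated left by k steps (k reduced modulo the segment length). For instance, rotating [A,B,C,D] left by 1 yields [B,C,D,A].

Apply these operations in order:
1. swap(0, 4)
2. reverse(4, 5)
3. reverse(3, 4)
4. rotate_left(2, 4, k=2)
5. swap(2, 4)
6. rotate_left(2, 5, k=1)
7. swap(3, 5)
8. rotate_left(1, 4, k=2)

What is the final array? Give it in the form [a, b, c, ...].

Answer: [3, 1, 0, 5, 2, 4]

Derivation:
After 1 (swap(0, 4)): [3, 5, 2, 4, 0, 1]
After 2 (reverse(4, 5)): [3, 5, 2, 4, 1, 0]
After 3 (reverse(3, 4)): [3, 5, 2, 1, 4, 0]
After 4 (rotate_left(2, 4, k=2)): [3, 5, 4, 2, 1, 0]
After 5 (swap(2, 4)): [3, 5, 1, 2, 4, 0]
After 6 (rotate_left(2, 5, k=1)): [3, 5, 2, 4, 0, 1]
After 7 (swap(3, 5)): [3, 5, 2, 1, 0, 4]
After 8 (rotate_left(1, 4, k=2)): [3, 1, 0, 5, 2, 4]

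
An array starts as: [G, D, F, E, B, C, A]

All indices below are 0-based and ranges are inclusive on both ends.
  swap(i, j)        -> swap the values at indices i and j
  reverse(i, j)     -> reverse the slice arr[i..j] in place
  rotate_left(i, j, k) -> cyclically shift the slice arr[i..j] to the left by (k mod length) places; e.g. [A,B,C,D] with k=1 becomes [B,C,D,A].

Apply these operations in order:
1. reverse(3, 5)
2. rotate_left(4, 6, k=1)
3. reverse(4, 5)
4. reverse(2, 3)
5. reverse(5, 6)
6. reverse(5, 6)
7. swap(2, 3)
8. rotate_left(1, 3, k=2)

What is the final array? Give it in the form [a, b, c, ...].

After 1 (reverse(3, 5)): [G, D, F, C, B, E, A]
After 2 (rotate_left(4, 6, k=1)): [G, D, F, C, E, A, B]
After 3 (reverse(4, 5)): [G, D, F, C, A, E, B]
After 4 (reverse(2, 3)): [G, D, C, F, A, E, B]
After 5 (reverse(5, 6)): [G, D, C, F, A, B, E]
After 6 (reverse(5, 6)): [G, D, C, F, A, E, B]
After 7 (swap(2, 3)): [G, D, F, C, A, E, B]
After 8 (rotate_left(1, 3, k=2)): [G, C, D, F, A, E, B]

Answer: [G, C, D, F, A, E, B]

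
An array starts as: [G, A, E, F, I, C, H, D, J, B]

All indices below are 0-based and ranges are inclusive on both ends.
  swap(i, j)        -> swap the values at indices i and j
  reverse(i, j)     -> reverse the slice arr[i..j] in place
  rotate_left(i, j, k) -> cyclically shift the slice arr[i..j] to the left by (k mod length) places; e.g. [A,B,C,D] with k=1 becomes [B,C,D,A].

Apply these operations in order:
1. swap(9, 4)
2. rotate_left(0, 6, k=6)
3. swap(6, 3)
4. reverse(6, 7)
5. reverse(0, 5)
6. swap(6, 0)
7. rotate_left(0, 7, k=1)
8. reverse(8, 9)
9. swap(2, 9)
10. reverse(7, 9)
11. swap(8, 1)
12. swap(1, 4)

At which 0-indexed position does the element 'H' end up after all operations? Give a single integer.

Answer: 1

Derivation:
After 1 (swap(9, 4)): [G, A, E, F, B, C, H, D, J, I]
After 2 (rotate_left(0, 6, k=6)): [H, G, A, E, F, B, C, D, J, I]
After 3 (swap(6, 3)): [H, G, A, C, F, B, E, D, J, I]
After 4 (reverse(6, 7)): [H, G, A, C, F, B, D, E, J, I]
After 5 (reverse(0, 5)): [B, F, C, A, G, H, D, E, J, I]
After 6 (swap(6, 0)): [D, F, C, A, G, H, B, E, J, I]
After 7 (rotate_left(0, 7, k=1)): [F, C, A, G, H, B, E, D, J, I]
After 8 (reverse(8, 9)): [F, C, A, G, H, B, E, D, I, J]
After 9 (swap(2, 9)): [F, C, J, G, H, B, E, D, I, A]
After 10 (reverse(7, 9)): [F, C, J, G, H, B, E, A, I, D]
After 11 (swap(8, 1)): [F, I, J, G, H, B, E, A, C, D]
After 12 (swap(1, 4)): [F, H, J, G, I, B, E, A, C, D]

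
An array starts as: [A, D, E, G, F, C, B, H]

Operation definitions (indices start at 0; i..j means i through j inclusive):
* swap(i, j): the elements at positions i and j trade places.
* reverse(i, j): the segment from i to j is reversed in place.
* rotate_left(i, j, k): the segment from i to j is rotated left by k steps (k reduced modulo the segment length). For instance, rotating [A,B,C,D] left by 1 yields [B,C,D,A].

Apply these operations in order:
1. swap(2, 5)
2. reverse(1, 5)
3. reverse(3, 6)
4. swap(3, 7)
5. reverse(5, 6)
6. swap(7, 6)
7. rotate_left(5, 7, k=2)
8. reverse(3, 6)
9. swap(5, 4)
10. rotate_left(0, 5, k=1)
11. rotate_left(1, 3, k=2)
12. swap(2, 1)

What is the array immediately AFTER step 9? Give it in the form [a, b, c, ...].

Answer: [A, E, F, G, D, C, H, B]

Derivation:
After 1 (swap(2, 5)): [A, D, C, G, F, E, B, H]
After 2 (reverse(1, 5)): [A, E, F, G, C, D, B, H]
After 3 (reverse(3, 6)): [A, E, F, B, D, C, G, H]
After 4 (swap(3, 7)): [A, E, F, H, D, C, G, B]
After 5 (reverse(5, 6)): [A, E, F, H, D, G, C, B]
After 6 (swap(7, 6)): [A, E, F, H, D, G, B, C]
After 7 (rotate_left(5, 7, k=2)): [A, E, F, H, D, C, G, B]
After 8 (reverse(3, 6)): [A, E, F, G, C, D, H, B]
After 9 (swap(5, 4)): [A, E, F, G, D, C, H, B]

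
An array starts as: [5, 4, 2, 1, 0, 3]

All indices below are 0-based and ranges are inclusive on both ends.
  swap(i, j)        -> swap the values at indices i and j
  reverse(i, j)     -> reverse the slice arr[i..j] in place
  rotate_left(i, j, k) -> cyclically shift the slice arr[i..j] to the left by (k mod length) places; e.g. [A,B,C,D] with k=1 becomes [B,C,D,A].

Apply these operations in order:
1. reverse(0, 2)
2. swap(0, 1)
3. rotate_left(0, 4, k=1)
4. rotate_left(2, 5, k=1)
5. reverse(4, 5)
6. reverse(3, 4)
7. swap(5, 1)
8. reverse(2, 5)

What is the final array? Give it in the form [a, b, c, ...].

Answer: [2, 3, 5, 4, 1, 0]

Derivation:
After 1 (reverse(0, 2)): [2, 4, 5, 1, 0, 3]
After 2 (swap(0, 1)): [4, 2, 5, 1, 0, 3]
After 3 (rotate_left(0, 4, k=1)): [2, 5, 1, 0, 4, 3]
After 4 (rotate_left(2, 5, k=1)): [2, 5, 0, 4, 3, 1]
After 5 (reverse(4, 5)): [2, 5, 0, 4, 1, 3]
After 6 (reverse(3, 4)): [2, 5, 0, 1, 4, 3]
After 7 (swap(5, 1)): [2, 3, 0, 1, 4, 5]
After 8 (reverse(2, 5)): [2, 3, 5, 4, 1, 0]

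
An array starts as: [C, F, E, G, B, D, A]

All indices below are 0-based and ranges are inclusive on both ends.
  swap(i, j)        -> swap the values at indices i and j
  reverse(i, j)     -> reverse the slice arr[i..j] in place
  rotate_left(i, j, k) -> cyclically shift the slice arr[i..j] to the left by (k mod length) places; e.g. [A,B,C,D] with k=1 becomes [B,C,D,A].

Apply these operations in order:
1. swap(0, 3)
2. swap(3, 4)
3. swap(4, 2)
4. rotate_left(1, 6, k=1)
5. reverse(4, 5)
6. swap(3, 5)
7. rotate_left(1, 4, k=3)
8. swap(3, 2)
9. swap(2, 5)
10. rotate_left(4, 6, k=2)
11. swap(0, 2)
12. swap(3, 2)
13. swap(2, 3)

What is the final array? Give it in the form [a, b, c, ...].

After 1 (swap(0, 3)): [G, F, E, C, B, D, A]
After 2 (swap(3, 4)): [G, F, E, B, C, D, A]
After 3 (swap(4, 2)): [G, F, C, B, E, D, A]
After 4 (rotate_left(1, 6, k=1)): [G, C, B, E, D, A, F]
After 5 (reverse(4, 5)): [G, C, B, E, A, D, F]
After 6 (swap(3, 5)): [G, C, B, D, A, E, F]
After 7 (rotate_left(1, 4, k=3)): [G, A, C, B, D, E, F]
After 8 (swap(3, 2)): [G, A, B, C, D, E, F]
After 9 (swap(2, 5)): [G, A, E, C, D, B, F]
After 10 (rotate_left(4, 6, k=2)): [G, A, E, C, F, D, B]
After 11 (swap(0, 2)): [E, A, G, C, F, D, B]
After 12 (swap(3, 2)): [E, A, C, G, F, D, B]
After 13 (swap(2, 3)): [E, A, G, C, F, D, B]

Answer: [E, A, G, C, F, D, B]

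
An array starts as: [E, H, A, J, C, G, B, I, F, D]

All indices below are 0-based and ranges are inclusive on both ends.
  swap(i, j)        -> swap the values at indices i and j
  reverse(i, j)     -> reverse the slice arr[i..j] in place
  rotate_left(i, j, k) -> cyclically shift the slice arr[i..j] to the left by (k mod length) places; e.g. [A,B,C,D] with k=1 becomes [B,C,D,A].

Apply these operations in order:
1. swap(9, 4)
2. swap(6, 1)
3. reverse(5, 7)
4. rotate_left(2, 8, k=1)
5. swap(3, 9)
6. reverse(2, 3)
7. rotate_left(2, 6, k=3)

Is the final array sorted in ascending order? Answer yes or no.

Answer: no

Derivation:
After 1 (swap(9, 4)): [E, H, A, J, D, G, B, I, F, C]
After 2 (swap(6, 1)): [E, B, A, J, D, G, H, I, F, C]
After 3 (reverse(5, 7)): [E, B, A, J, D, I, H, G, F, C]
After 4 (rotate_left(2, 8, k=1)): [E, B, J, D, I, H, G, F, A, C]
After 5 (swap(3, 9)): [E, B, J, C, I, H, G, F, A, D]
After 6 (reverse(2, 3)): [E, B, C, J, I, H, G, F, A, D]
After 7 (rotate_left(2, 6, k=3)): [E, B, H, G, C, J, I, F, A, D]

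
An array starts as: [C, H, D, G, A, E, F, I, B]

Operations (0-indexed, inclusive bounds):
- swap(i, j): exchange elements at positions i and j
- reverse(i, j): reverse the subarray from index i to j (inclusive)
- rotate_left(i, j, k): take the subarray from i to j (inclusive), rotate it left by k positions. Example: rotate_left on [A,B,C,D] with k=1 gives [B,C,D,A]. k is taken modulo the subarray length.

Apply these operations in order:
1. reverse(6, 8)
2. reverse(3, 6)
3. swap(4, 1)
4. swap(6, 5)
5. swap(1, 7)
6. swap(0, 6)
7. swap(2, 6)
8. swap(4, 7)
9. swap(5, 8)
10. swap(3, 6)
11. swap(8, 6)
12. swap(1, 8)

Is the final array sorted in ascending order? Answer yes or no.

After 1 (reverse(6, 8)): [C, H, D, G, A, E, B, I, F]
After 2 (reverse(3, 6)): [C, H, D, B, E, A, G, I, F]
After 3 (swap(4, 1)): [C, E, D, B, H, A, G, I, F]
After 4 (swap(6, 5)): [C, E, D, B, H, G, A, I, F]
After 5 (swap(1, 7)): [C, I, D, B, H, G, A, E, F]
After 6 (swap(0, 6)): [A, I, D, B, H, G, C, E, F]
After 7 (swap(2, 6)): [A, I, C, B, H, G, D, E, F]
After 8 (swap(4, 7)): [A, I, C, B, E, G, D, H, F]
After 9 (swap(5, 8)): [A, I, C, B, E, F, D, H, G]
After 10 (swap(3, 6)): [A, I, C, D, E, F, B, H, G]
After 11 (swap(8, 6)): [A, I, C, D, E, F, G, H, B]
After 12 (swap(1, 8)): [A, B, C, D, E, F, G, H, I]

Answer: yes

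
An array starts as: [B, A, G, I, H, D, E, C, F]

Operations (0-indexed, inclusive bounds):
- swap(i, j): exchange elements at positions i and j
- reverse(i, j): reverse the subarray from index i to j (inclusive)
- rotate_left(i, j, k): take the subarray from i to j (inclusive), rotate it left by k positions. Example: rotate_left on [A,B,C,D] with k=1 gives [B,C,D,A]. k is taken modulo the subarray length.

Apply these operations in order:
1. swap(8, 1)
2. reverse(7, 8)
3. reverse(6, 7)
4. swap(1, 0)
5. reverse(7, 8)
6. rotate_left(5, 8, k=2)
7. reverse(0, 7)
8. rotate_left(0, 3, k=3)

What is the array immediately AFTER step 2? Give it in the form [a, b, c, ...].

After 1 (swap(8, 1)): [B, F, G, I, H, D, E, C, A]
After 2 (reverse(7, 8)): [B, F, G, I, H, D, E, A, C]

Answer: [B, F, G, I, H, D, E, A, C]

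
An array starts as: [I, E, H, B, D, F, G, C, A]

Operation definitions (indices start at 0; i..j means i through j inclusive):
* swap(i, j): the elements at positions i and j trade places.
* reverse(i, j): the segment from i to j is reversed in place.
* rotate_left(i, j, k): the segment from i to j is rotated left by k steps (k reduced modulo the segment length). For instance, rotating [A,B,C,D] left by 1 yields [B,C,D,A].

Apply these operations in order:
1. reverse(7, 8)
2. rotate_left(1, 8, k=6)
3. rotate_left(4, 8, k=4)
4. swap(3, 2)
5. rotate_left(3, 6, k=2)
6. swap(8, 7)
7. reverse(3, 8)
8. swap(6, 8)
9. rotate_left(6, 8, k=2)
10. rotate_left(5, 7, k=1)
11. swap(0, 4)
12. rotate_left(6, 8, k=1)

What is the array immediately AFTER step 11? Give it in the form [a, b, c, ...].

Answer: [F, A, E, D, I, C, H, G, B]

Derivation:
After 1 (reverse(7, 8)): [I, E, H, B, D, F, G, A, C]
After 2 (rotate_left(1, 8, k=6)): [I, A, C, E, H, B, D, F, G]
After 3 (rotate_left(4, 8, k=4)): [I, A, C, E, G, H, B, D, F]
After 4 (swap(3, 2)): [I, A, E, C, G, H, B, D, F]
After 5 (rotate_left(3, 6, k=2)): [I, A, E, H, B, C, G, D, F]
After 6 (swap(8, 7)): [I, A, E, H, B, C, G, F, D]
After 7 (reverse(3, 8)): [I, A, E, D, F, G, C, B, H]
After 8 (swap(6, 8)): [I, A, E, D, F, G, H, B, C]
After 9 (rotate_left(6, 8, k=2)): [I, A, E, D, F, G, C, H, B]
After 10 (rotate_left(5, 7, k=1)): [I, A, E, D, F, C, H, G, B]
After 11 (swap(0, 4)): [F, A, E, D, I, C, H, G, B]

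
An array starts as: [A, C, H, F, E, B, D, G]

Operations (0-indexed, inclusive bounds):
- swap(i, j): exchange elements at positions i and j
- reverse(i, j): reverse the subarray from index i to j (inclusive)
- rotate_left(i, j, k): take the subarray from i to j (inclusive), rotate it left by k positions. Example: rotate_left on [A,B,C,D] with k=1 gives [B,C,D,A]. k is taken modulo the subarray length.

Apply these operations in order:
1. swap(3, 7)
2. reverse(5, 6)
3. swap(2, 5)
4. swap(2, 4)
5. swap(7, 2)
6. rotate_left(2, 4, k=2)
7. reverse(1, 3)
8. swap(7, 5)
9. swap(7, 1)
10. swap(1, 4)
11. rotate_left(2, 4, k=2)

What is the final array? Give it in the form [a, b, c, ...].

Answer: [A, G, H, D, C, E, B, F]

Derivation:
After 1 (swap(3, 7)): [A, C, H, G, E, B, D, F]
After 2 (reverse(5, 6)): [A, C, H, G, E, D, B, F]
After 3 (swap(2, 5)): [A, C, D, G, E, H, B, F]
After 4 (swap(2, 4)): [A, C, E, G, D, H, B, F]
After 5 (swap(7, 2)): [A, C, F, G, D, H, B, E]
After 6 (rotate_left(2, 4, k=2)): [A, C, D, F, G, H, B, E]
After 7 (reverse(1, 3)): [A, F, D, C, G, H, B, E]
After 8 (swap(7, 5)): [A, F, D, C, G, E, B, H]
After 9 (swap(7, 1)): [A, H, D, C, G, E, B, F]
After 10 (swap(1, 4)): [A, G, D, C, H, E, B, F]
After 11 (rotate_left(2, 4, k=2)): [A, G, H, D, C, E, B, F]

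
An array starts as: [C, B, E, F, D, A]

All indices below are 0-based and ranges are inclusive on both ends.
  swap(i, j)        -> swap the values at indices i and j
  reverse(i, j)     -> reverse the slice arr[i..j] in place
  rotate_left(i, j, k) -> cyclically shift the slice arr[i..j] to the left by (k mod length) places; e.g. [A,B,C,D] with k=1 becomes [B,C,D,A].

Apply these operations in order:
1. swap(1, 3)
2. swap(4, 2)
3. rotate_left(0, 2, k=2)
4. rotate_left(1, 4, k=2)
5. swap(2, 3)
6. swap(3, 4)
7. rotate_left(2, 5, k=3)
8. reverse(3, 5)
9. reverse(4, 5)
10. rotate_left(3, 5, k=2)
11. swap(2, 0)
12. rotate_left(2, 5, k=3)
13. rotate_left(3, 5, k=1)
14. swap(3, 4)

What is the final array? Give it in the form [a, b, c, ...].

Answer: [A, B, C, E, F, D]

Derivation:
After 1 (swap(1, 3)): [C, F, E, B, D, A]
After 2 (swap(4, 2)): [C, F, D, B, E, A]
After 3 (rotate_left(0, 2, k=2)): [D, C, F, B, E, A]
After 4 (rotate_left(1, 4, k=2)): [D, B, E, C, F, A]
After 5 (swap(2, 3)): [D, B, C, E, F, A]
After 6 (swap(3, 4)): [D, B, C, F, E, A]
After 7 (rotate_left(2, 5, k=3)): [D, B, A, C, F, E]
After 8 (reverse(3, 5)): [D, B, A, E, F, C]
After 9 (reverse(4, 5)): [D, B, A, E, C, F]
After 10 (rotate_left(3, 5, k=2)): [D, B, A, F, E, C]
After 11 (swap(2, 0)): [A, B, D, F, E, C]
After 12 (rotate_left(2, 5, k=3)): [A, B, C, D, F, E]
After 13 (rotate_left(3, 5, k=1)): [A, B, C, F, E, D]
After 14 (swap(3, 4)): [A, B, C, E, F, D]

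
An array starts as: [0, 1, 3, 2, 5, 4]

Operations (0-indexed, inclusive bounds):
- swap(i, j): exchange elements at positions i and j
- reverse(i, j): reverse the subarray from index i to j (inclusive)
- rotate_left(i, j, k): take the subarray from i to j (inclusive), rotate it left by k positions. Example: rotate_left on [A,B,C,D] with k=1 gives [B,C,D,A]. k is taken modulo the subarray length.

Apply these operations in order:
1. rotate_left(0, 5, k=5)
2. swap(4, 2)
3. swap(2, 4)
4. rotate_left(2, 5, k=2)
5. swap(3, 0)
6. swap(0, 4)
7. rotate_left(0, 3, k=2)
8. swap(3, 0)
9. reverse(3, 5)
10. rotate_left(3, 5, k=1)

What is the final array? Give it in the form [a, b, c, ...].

After 1 (rotate_left(0, 5, k=5)): [4, 0, 1, 3, 2, 5]
After 2 (swap(4, 2)): [4, 0, 2, 3, 1, 5]
After 3 (swap(2, 4)): [4, 0, 1, 3, 2, 5]
After 4 (rotate_left(2, 5, k=2)): [4, 0, 2, 5, 1, 3]
After 5 (swap(3, 0)): [5, 0, 2, 4, 1, 3]
After 6 (swap(0, 4)): [1, 0, 2, 4, 5, 3]
After 7 (rotate_left(0, 3, k=2)): [2, 4, 1, 0, 5, 3]
After 8 (swap(3, 0)): [0, 4, 1, 2, 5, 3]
After 9 (reverse(3, 5)): [0, 4, 1, 3, 5, 2]
After 10 (rotate_left(3, 5, k=1)): [0, 4, 1, 5, 2, 3]

Answer: [0, 4, 1, 5, 2, 3]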